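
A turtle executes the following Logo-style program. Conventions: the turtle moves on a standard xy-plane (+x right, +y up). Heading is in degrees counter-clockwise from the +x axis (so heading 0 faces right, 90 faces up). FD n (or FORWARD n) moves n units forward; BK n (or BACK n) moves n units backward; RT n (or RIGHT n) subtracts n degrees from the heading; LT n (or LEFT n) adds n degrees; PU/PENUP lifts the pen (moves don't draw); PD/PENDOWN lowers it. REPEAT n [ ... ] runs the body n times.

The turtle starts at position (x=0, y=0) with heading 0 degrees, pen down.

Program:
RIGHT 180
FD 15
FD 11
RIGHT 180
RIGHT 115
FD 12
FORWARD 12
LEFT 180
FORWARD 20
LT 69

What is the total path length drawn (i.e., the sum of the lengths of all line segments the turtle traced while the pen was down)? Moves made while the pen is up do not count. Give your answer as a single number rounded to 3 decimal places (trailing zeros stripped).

Answer: 70

Derivation:
Executing turtle program step by step:
Start: pos=(0,0), heading=0, pen down
RT 180: heading 0 -> 180
FD 15: (0,0) -> (-15,0) [heading=180, draw]
FD 11: (-15,0) -> (-26,0) [heading=180, draw]
RT 180: heading 180 -> 0
RT 115: heading 0 -> 245
FD 12: (-26,0) -> (-31.071,-10.876) [heading=245, draw]
FD 12: (-31.071,-10.876) -> (-36.143,-21.751) [heading=245, draw]
LT 180: heading 245 -> 65
FD 20: (-36.143,-21.751) -> (-27.69,-3.625) [heading=65, draw]
LT 69: heading 65 -> 134
Final: pos=(-27.69,-3.625), heading=134, 5 segment(s) drawn

Segment lengths:
  seg 1: (0,0) -> (-15,0), length = 15
  seg 2: (-15,0) -> (-26,0), length = 11
  seg 3: (-26,0) -> (-31.071,-10.876), length = 12
  seg 4: (-31.071,-10.876) -> (-36.143,-21.751), length = 12
  seg 5: (-36.143,-21.751) -> (-27.69,-3.625), length = 20
Total = 70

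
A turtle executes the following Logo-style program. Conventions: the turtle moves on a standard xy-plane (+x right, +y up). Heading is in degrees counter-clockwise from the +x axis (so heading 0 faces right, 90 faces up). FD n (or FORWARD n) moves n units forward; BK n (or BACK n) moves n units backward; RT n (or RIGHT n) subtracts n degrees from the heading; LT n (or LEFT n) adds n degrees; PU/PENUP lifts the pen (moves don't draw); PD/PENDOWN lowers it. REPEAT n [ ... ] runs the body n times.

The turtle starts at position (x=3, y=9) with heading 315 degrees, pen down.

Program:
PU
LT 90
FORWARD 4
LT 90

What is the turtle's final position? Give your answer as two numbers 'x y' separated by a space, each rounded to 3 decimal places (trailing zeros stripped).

Answer: 5.828 11.828

Derivation:
Executing turtle program step by step:
Start: pos=(3,9), heading=315, pen down
PU: pen up
LT 90: heading 315 -> 45
FD 4: (3,9) -> (5.828,11.828) [heading=45, move]
LT 90: heading 45 -> 135
Final: pos=(5.828,11.828), heading=135, 0 segment(s) drawn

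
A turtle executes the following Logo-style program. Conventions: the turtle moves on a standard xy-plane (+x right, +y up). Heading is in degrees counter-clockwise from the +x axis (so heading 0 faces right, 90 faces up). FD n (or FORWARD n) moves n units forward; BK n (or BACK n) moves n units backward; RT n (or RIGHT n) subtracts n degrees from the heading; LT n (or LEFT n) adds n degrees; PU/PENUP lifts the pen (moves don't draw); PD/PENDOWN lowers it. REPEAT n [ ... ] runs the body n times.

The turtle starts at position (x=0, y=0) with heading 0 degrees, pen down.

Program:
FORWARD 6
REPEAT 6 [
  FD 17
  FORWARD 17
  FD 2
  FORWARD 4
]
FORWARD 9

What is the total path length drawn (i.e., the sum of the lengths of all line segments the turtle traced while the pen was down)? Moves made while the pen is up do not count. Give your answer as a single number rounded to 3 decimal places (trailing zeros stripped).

Answer: 255

Derivation:
Executing turtle program step by step:
Start: pos=(0,0), heading=0, pen down
FD 6: (0,0) -> (6,0) [heading=0, draw]
REPEAT 6 [
  -- iteration 1/6 --
  FD 17: (6,0) -> (23,0) [heading=0, draw]
  FD 17: (23,0) -> (40,0) [heading=0, draw]
  FD 2: (40,0) -> (42,0) [heading=0, draw]
  FD 4: (42,0) -> (46,0) [heading=0, draw]
  -- iteration 2/6 --
  FD 17: (46,0) -> (63,0) [heading=0, draw]
  FD 17: (63,0) -> (80,0) [heading=0, draw]
  FD 2: (80,0) -> (82,0) [heading=0, draw]
  FD 4: (82,0) -> (86,0) [heading=0, draw]
  -- iteration 3/6 --
  FD 17: (86,0) -> (103,0) [heading=0, draw]
  FD 17: (103,0) -> (120,0) [heading=0, draw]
  FD 2: (120,0) -> (122,0) [heading=0, draw]
  FD 4: (122,0) -> (126,0) [heading=0, draw]
  -- iteration 4/6 --
  FD 17: (126,0) -> (143,0) [heading=0, draw]
  FD 17: (143,0) -> (160,0) [heading=0, draw]
  FD 2: (160,0) -> (162,0) [heading=0, draw]
  FD 4: (162,0) -> (166,0) [heading=0, draw]
  -- iteration 5/6 --
  FD 17: (166,0) -> (183,0) [heading=0, draw]
  FD 17: (183,0) -> (200,0) [heading=0, draw]
  FD 2: (200,0) -> (202,0) [heading=0, draw]
  FD 4: (202,0) -> (206,0) [heading=0, draw]
  -- iteration 6/6 --
  FD 17: (206,0) -> (223,0) [heading=0, draw]
  FD 17: (223,0) -> (240,0) [heading=0, draw]
  FD 2: (240,0) -> (242,0) [heading=0, draw]
  FD 4: (242,0) -> (246,0) [heading=0, draw]
]
FD 9: (246,0) -> (255,0) [heading=0, draw]
Final: pos=(255,0), heading=0, 26 segment(s) drawn

Segment lengths:
  seg 1: (0,0) -> (6,0), length = 6
  seg 2: (6,0) -> (23,0), length = 17
  seg 3: (23,0) -> (40,0), length = 17
  seg 4: (40,0) -> (42,0), length = 2
  seg 5: (42,0) -> (46,0), length = 4
  seg 6: (46,0) -> (63,0), length = 17
  seg 7: (63,0) -> (80,0), length = 17
  seg 8: (80,0) -> (82,0), length = 2
  seg 9: (82,0) -> (86,0), length = 4
  seg 10: (86,0) -> (103,0), length = 17
  seg 11: (103,0) -> (120,0), length = 17
  seg 12: (120,0) -> (122,0), length = 2
  seg 13: (122,0) -> (126,0), length = 4
  seg 14: (126,0) -> (143,0), length = 17
  seg 15: (143,0) -> (160,0), length = 17
  seg 16: (160,0) -> (162,0), length = 2
  seg 17: (162,0) -> (166,0), length = 4
  seg 18: (166,0) -> (183,0), length = 17
  seg 19: (183,0) -> (200,0), length = 17
  seg 20: (200,0) -> (202,0), length = 2
  seg 21: (202,0) -> (206,0), length = 4
  seg 22: (206,0) -> (223,0), length = 17
  seg 23: (223,0) -> (240,0), length = 17
  seg 24: (240,0) -> (242,0), length = 2
  seg 25: (242,0) -> (246,0), length = 4
  seg 26: (246,0) -> (255,0), length = 9
Total = 255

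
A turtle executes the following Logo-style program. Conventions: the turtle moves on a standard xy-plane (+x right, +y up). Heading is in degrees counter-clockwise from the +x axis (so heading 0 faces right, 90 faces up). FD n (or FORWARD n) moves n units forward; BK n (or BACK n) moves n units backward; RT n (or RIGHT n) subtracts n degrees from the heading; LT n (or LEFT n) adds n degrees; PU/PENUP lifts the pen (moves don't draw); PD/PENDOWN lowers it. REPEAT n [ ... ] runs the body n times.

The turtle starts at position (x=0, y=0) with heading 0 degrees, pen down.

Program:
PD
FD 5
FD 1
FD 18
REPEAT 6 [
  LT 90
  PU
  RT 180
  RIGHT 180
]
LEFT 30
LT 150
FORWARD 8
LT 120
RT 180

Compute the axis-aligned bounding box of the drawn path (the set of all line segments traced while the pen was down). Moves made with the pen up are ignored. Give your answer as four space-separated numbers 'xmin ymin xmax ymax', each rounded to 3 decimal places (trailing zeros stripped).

Answer: 0 0 24 0

Derivation:
Executing turtle program step by step:
Start: pos=(0,0), heading=0, pen down
PD: pen down
FD 5: (0,0) -> (5,0) [heading=0, draw]
FD 1: (5,0) -> (6,0) [heading=0, draw]
FD 18: (6,0) -> (24,0) [heading=0, draw]
REPEAT 6 [
  -- iteration 1/6 --
  LT 90: heading 0 -> 90
  PU: pen up
  RT 180: heading 90 -> 270
  RT 180: heading 270 -> 90
  -- iteration 2/6 --
  LT 90: heading 90 -> 180
  PU: pen up
  RT 180: heading 180 -> 0
  RT 180: heading 0 -> 180
  -- iteration 3/6 --
  LT 90: heading 180 -> 270
  PU: pen up
  RT 180: heading 270 -> 90
  RT 180: heading 90 -> 270
  -- iteration 4/6 --
  LT 90: heading 270 -> 0
  PU: pen up
  RT 180: heading 0 -> 180
  RT 180: heading 180 -> 0
  -- iteration 5/6 --
  LT 90: heading 0 -> 90
  PU: pen up
  RT 180: heading 90 -> 270
  RT 180: heading 270 -> 90
  -- iteration 6/6 --
  LT 90: heading 90 -> 180
  PU: pen up
  RT 180: heading 180 -> 0
  RT 180: heading 0 -> 180
]
LT 30: heading 180 -> 210
LT 150: heading 210 -> 0
FD 8: (24,0) -> (32,0) [heading=0, move]
LT 120: heading 0 -> 120
RT 180: heading 120 -> 300
Final: pos=(32,0), heading=300, 3 segment(s) drawn

Segment endpoints: x in {0, 5, 6, 24}, y in {0}
xmin=0, ymin=0, xmax=24, ymax=0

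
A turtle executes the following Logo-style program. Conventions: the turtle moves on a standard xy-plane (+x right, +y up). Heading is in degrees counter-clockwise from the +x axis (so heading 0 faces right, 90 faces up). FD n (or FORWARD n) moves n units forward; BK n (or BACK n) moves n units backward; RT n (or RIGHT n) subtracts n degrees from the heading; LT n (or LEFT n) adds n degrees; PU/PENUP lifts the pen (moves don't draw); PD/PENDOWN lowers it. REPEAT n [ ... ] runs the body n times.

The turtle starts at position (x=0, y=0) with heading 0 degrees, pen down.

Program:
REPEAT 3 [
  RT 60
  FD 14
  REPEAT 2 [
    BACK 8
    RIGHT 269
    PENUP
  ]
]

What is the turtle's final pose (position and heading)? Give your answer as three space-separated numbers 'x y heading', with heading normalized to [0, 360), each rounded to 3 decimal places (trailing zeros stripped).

Executing turtle program step by step:
Start: pos=(0,0), heading=0, pen down
REPEAT 3 [
  -- iteration 1/3 --
  RT 60: heading 0 -> 300
  FD 14: (0,0) -> (7,-12.124) [heading=300, draw]
  REPEAT 2 [
    -- iteration 1/2 --
    BK 8: (7,-12.124) -> (3,-5.196) [heading=300, draw]
    RT 269: heading 300 -> 31
    PU: pen up
    -- iteration 2/2 --
    BK 8: (3,-5.196) -> (-3.857,-9.316) [heading=31, move]
    RT 269: heading 31 -> 122
    PU: pen up
  ]
  -- iteration 2/3 --
  RT 60: heading 122 -> 62
  FD 14: (-3.857,-9.316) -> (2.715,3.045) [heading=62, move]
  REPEAT 2 [
    -- iteration 1/2 --
    BK 8: (2.715,3.045) -> (-1.041,-4.019) [heading=62, move]
    RT 269: heading 62 -> 153
    PU: pen up
    -- iteration 2/2 --
    BK 8: (-1.041,-4.019) -> (6.088,-7.651) [heading=153, move]
    RT 269: heading 153 -> 244
    PU: pen up
  ]
  -- iteration 3/3 --
  RT 60: heading 244 -> 184
  FD 14: (6.088,-7.651) -> (-7.878,-8.627) [heading=184, move]
  REPEAT 2 [
    -- iteration 1/2 --
    BK 8: (-7.878,-8.627) -> (0.102,-8.069) [heading=184, move]
    RT 269: heading 184 -> 275
    PU: pen up
    -- iteration 2/2 --
    BK 8: (0.102,-8.069) -> (-0.595,-0.1) [heading=275, move]
    RT 269: heading 275 -> 6
    PU: pen up
  ]
]
Final: pos=(-0.595,-0.1), heading=6, 2 segment(s) drawn

Answer: -0.595 -0.1 6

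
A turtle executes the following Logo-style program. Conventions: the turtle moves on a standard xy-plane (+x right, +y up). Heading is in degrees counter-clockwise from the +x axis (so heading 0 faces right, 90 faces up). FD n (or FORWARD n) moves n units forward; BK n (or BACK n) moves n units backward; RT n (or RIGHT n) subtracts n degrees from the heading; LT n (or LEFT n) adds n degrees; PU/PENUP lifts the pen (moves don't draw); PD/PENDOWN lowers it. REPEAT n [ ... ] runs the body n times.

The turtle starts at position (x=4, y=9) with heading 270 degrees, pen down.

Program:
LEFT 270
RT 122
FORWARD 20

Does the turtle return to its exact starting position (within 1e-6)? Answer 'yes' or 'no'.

Executing turtle program step by step:
Start: pos=(4,9), heading=270, pen down
LT 270: heading 270 -> 180
RT 122: heading 180 -> 58
FD 20: (4,9) -> (14.598,25.961) [heading=58, draw]
Final: pos=(14.598,25.961), heading=58, 1 segment(s) drawn

Start position: (4, 9)
Final position: (14.598, 25.961)
Distance = 20; >= 1e-6 -> NOT closed

Answer: no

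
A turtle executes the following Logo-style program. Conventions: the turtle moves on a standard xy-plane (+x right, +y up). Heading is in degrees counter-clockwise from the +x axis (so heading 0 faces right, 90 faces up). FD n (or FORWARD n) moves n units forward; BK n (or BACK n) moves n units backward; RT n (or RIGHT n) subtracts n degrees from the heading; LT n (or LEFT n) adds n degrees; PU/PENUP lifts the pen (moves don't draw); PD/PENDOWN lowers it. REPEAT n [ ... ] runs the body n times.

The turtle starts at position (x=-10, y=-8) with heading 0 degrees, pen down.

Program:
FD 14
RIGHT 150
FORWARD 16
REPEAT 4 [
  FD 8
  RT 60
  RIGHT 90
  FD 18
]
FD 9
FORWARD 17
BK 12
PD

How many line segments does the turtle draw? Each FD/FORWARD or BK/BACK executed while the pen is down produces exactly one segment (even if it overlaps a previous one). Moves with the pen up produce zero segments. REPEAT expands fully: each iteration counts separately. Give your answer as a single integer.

Answer: 13

Derivation:
Executing turtle program step by step:
Start: pos=(-10,-8), heading=0, pen down
FD 14: (-10,-8) -> (4,-8) [heading=0, draw]
RT 150: heading 0 -> 210
FD 16: (4,-8) -> (-9.856,-16) [heading=210, draw]
REPEAT 4 [
  -- iteration 1/4 --
  FD 8: (-9.856,-16) -> (-16.785,-20) [heading=210, draw]
  RT 60: heading 210 -> 150
  RT 90: heading 150 -> 60
  FD 18: (-16.785,-20) -> (-7.785,-4.412) [heading=60, draw]
  -- iteration 2/4 --
  FD 8: (-7.785,-4.412) -> (-3.785,2.517) [heading=60, draw]
  RT 60: heading 60 -> 0
  RT 90: heading 0 -> 270
  FD 18: (-3.785,2.517) -> (-3.785,-15.483) [heading=270, draw]
  -- iteration 3/4 --
  FD 8: (-3.785,-15.483) -> (-3.785,-23.483) [heading=270, draw]
  RT 60: heading 270 -> 210
  RT 90: heading 210 -> 120
  FD 18: (-3.785,-23.483) -> (-12.785,-7.895) [heading=120, draw]
  -- iteration 4/4 --
  FD 8: (-12.785,-7.895) -> (-16.785,-0.967) [heading=120, draw]
  RT 60: heading 120 -> 60
  RT 90: heading 60 -> 330
  FD 18: (-16.785,-0.967) -> (-1.196,-9.967) [heading=330, draw]
]
FD 9: (-1.196,-9.967) -> (6.598,-14.467) [heading=330, draw]
FD 17: (6.598,-14.467) -> (21.321,-22.967) [heading=330, draw]
BK 12: (21.321,-22.967) -> (10.928,-16.967) [heading=330, draw]
PD: pen down
Final: pos=(10.928,-16.967), heading=330, 13 segment(s) drawn
Segments drawn: 13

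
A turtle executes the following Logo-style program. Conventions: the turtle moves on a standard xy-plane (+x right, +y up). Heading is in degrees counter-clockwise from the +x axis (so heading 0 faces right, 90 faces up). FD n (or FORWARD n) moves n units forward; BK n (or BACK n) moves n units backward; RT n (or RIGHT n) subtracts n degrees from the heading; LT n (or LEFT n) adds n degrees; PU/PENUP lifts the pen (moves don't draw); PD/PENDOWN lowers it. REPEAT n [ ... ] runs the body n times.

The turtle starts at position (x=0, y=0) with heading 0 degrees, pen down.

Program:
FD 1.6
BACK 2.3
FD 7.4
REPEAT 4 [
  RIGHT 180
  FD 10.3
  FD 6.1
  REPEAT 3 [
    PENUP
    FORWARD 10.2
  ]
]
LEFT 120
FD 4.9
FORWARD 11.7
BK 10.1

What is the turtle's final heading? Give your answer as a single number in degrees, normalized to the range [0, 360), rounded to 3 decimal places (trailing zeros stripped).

Answer: 120

Derivation:
Executing turtle program step by step:
Start: pos=(0,0), heading=0, pen down
FD 1.6: (0,0) -> (1.6,0) [heading=0, draw]
BK 2.3: (1.6,0) -> (-0.7,0) [heading=0, draw]
FD 7.4: (-0.7,0) -> (6.7,0) [heading=0, draw]
REPEAT 4 [
  -- iteration 1/4 --
  RT 180: heading 0 -> 180
  FD 10.3: (6.7,0) -> (-3.6,0) [heading=180, draw]
  FD 6.1: (-3.6,0) -> (-9.7,0) [heading=180, draw]
  REPEAT 3 [
    -- iteration 1/3 --
    PU: pen up
    FD 10.2: (-9.7,0) -> (-19.9,0) [heading=180, move]
    -- iteration 2/3 --
    PU: pen up
    FD 10.2: (-19.9,0) -> (-30.1,0) [heading=180, move]
    -- iteration 3/3 --
    PU: pen up
    FD 10.2: (-30.1,0) -> (-40.3,0) [heading=180, move]
  ]
  -- iteration 2/4 --
  RT 180: heading 180 -> 0
  FD 10.3: (-40.3,0) -> (-30,0) [heading=0, move]
  FD 6.1: (-30,0) -> (-23.9,0) [heading=0, move]
  REPEAT 3 [
    -- iteration 1/3 --
    PU: pen up
    FD 10.2: (-23.9,0) -> (-13.7,0) [heading=0, move]
    -- iteration 2/3 --
    PU: pen up
    FD 10.2: (-13.7,0) -> (-3.5,0) [heading=0, move]
    -- iteration 3/3 --
    PU: pen up
    FD 10.2: (-3.5,0) -> (6.7,0) [heading=0, move]
  ]
  -- iteration 3/4 --
  RT 180: heading 0 -> 180
  FD 10.3: (6.7,0) -> (-3.6,0) [heading=180, move]
  FD 6.1: (-3.6,0) -> (-9.7,0) [heading=180, move]
  REPEAT 3 [
    -- iteration 1/3 --
    PU: pen up
    FD 10.2: (-9.7,0) -> (-19.9,0) [heading=180, move]
    -- iteration 2/3 --
    PU: pen up
    FD 10.2: (-19.9,0) -> (-30.1,0) [heading=180, move]
    -- iteration 3/3 --
    PU: pen up
    FD 10.2: (-30.1,0) -> (-40.3,0) [heading=180, move]
  ]
  -- iteration 4/4 --
  RT 180: heading 180 -> 0
  FD 10.3: (-40.3,0) -> (-30,0) [heading=0, move]
  FD 6.1: (-30,0) -> (-23.9,0) [heading=0, move]
  REPEAT 3 [
    -- iteration 1/3 --
    PU: pen up
    FD 10.2: (-23.9,0) -> (-13.7,0) [heading=0, move]
    -- iteration 2/3 --
    PU: pen up
    FD 10.2: (-13.7,0) -> (-3.5,0) [heading=0, move]
    -- iteration 3/3 --
    PU: pen up
    FD 10.2: (-3.5,0) -> (6.7,0) [heading=0, move]
  ]
]
LT 120: heading 0 -> 120
FD 4.9: (6.7,0) -> (4.25,4.244) [heading=120, move]
FD 11.7: (4.25,4.244) -> (-1.6,14.376) [heading=120, move]
BK 10.1: (-1.6,14.376) -> (3.45,5.629) [heading=120, move]
Final: pos=(3.45,5.629), heading=120, 5 segment(s) drawn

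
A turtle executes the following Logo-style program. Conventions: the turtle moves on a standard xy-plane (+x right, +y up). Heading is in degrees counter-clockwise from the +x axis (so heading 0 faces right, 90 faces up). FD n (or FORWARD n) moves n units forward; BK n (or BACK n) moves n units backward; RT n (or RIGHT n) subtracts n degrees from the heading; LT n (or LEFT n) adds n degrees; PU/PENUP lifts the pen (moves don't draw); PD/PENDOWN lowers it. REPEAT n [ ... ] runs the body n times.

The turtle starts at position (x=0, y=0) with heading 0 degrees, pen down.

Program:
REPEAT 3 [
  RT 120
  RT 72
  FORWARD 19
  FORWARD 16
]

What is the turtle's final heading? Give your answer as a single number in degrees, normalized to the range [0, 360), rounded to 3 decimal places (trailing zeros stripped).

Answer: 144

Derivation:
Executing turtle program step by step:
Start: pos=(0,0), heading=0, pen down
REPEAT 3 [
  -- iteration 1/3 --
  RT 120: heading 0 -> 240
  RT 72: heading 240 -> 168
  FD 19: (0,0) -> (-18.585,3.95) [heading=168, draw]
  FD 16: (-18.585,3.95) -> (-34.235,7.277) [heading=168, draw]
  -- iteration 2/3 --
  RT 120: heading 168 -> 48
  RT 72: heading 48 -> 336
  FD 19: (-34.235,7.277) -> (-16.878,-0.451) [heading=336, draw]
  FD 16: (-16.878,-0.451) -> (-2.261,-6.959) [heading=336, draw]
  -- iteration 3/3 --
  RT 120: heading 336 -> 216
  RT 72: heading 216 -> 144
  FD 19: (-2.261,-6.959) -> (-17.632,4.209) [heading=144, draw]
  FD 16: (-17.632,4.209) -> (-30.577,13.614) [heading=144, draw]
]
Final: pos=(-30.577,13.614), heading=144, 6 segment(s) drawn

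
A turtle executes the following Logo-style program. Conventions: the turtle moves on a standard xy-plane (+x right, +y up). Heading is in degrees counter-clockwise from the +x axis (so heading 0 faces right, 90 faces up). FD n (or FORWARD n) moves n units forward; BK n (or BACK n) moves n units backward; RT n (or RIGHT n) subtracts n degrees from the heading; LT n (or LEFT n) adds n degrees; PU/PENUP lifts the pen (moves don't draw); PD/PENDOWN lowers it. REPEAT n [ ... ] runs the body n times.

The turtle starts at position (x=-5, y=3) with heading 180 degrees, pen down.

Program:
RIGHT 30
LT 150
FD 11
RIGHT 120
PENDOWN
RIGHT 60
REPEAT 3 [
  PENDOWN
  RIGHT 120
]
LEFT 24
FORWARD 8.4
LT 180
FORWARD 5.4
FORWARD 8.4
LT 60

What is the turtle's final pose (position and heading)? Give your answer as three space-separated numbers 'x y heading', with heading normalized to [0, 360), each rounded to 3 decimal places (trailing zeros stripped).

Executing turtle program step by step:
Start: pos=(-5,3), heading=180, pen down
RT 30: heading 180 -> 150
LT 150: heading 150 -> 300
FD 11: (-5,3) -> (0.5,-6.526) [heading=300, draw]
RT 120: heading 300 -> 180
PD: pen down
RT 60: heading 180 -> 120
REPEAT 3 [
  -- iteration 1/3 --
  PD: pen down
  RT 120: heading 120 -> 0
  -- iteration 2/3 --
  PD: pen down
  RT 120: heading 0 -> 240
  -- iteration 3/3 --
  PD: pen down
  RT 120: heading 240 -> 120
]
LT 24: heading 120 -> 144
FD 8.4: (0.5,-6.526) -> (-6.296,-1.589) [heading=144, draw]
LT 180: heading 144 -> 324
FD 5.4: (-6.296,-1.589) -> (-1.927,-4.763) [heading=324, draw]
FD 8.4: (-1.927,-4.763) -> (4.869,-9.7) [heading=324, draw]
LT 60: heading 324 -> 24
Final: pos=(4.869,-9.7), heading=24, 4 segment(s) drawn

Answer: 4.869 -9.7 24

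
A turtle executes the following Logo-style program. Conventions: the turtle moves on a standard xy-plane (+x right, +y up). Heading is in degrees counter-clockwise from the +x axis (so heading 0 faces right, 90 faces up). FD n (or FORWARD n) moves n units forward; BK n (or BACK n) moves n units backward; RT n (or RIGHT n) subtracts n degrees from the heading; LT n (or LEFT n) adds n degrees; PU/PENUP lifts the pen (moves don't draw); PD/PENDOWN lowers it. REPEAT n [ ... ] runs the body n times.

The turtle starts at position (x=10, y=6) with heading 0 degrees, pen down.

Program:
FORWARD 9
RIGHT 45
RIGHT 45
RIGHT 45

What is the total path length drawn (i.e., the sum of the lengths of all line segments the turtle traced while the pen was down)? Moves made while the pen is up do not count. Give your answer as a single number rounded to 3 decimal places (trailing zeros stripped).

Executing turtle program step by step:
Start: pos=(10,6), heading=0, pen down
FD 9: (10,6) -> (19,6) [heading=0, draw]
RT 45: heading 0 -> 315
RT 45: heading 315 -> 270
RT 45: heading 270 -> 225
Final: pos=(19,6), heading=225, 1 segment(s) drawn

Segment lengths:
  seg 1: (10,6) -> (19,6), length = 9
Total = 9

Answer: 9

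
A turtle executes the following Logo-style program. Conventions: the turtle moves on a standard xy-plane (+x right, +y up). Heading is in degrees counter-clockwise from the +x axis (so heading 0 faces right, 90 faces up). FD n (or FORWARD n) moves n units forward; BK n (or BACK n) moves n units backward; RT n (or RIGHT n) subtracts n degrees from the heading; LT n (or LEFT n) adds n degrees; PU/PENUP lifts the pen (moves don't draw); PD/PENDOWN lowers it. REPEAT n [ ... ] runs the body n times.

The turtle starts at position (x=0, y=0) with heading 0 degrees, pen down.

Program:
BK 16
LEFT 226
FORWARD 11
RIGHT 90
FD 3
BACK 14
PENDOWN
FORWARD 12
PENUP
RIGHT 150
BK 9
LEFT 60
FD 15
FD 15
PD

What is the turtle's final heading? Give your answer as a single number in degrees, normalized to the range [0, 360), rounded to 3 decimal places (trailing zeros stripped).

Answer: 46

Derivation:
Executing turtle program step by step:
Start: pos=(0,0), heading=0, pen down
BK 16: (0,0) -> (-16,0) [heading=0, draw]
LT 226: heading 0 -> 226
FD 11: (-16,0) -> (-23.641,-7.913) [heading=226, draw]
RT 90: heading 226 -> 136
FD 3: (-23.641,-7.913) -> (-25.799,-5.829) [heading=136, draw]
BK 14: (-25.799,-5.829) -> (-15.729,-15.554) [heading=136, draw]
PD: pen down
FD 12: (-15.729,-15.554) -> (-24.361,-7.218) [heading=136, draw]
PU: pen up
RT 150: heading 136 -> 346
BK 9: (-24.361,-7.218) -> (-33.093,-5.041) [heading=346, move]
LT 60: heading 346 -> 46
FD 15: (-33.093,-5.041) -> (-22.673,5.749) [heading=46, move]
FD 15: (-22.673,5.749) -> (-12.253,16.539) [heading=46, move]
PD: pen down
Final: pos=(-12.253,16.539), heading=46, 5 segment(s) drawn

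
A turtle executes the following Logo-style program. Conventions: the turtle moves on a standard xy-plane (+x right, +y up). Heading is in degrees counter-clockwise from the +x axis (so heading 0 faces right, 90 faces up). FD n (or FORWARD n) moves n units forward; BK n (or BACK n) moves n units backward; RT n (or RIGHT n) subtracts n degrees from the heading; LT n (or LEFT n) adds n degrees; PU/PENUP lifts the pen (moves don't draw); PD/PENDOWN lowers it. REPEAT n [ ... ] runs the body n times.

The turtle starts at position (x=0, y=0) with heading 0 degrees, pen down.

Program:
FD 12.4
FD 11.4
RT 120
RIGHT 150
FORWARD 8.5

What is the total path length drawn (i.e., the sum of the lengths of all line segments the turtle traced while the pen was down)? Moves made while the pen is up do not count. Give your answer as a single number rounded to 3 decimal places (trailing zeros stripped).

Answer: 32.3

Derivation:
Executing turtle program step by step:
Start: pos=(0,0), heading=0, pen down
FD 12.4: (0,0) -> (12.4,0) [heading=0, draw]
FD 11.4: (12.4,0) -> (23.8,0) [heading=0, draw]
RT 120: heading 0 -> 240
RT 150: heading 240 -> 90
FD 8.5: (23.8,0) -> (23.8,8.5) [heading=90, draw]
Final: pos=(23.8,8.5), heading=90, 3 segment(s) drawn

Segment lengths:
  seg 1: (0,0) -> (12.4,0), length = 12.4
  seg 2: (12.4,0) -> (23.8,0), length = 11.4
  seg 3: (23.8,0) -> (23.8,8.5), length = 8.5
Total = 32.3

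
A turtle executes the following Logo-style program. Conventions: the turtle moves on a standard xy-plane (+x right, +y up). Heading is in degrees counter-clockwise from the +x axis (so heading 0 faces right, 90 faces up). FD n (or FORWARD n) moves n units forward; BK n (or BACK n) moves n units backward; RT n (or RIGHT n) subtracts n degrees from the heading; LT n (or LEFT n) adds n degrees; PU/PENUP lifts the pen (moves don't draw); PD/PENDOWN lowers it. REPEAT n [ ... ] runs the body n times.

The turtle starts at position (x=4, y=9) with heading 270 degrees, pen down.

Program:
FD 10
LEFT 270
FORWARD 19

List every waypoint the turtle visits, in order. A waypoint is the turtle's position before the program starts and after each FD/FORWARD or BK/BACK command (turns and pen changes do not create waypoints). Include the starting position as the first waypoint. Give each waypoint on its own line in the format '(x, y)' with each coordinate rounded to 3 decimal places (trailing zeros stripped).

Answer: (4, 9)
(4, -1)
(-15, -1)

Derivation:
Executing turtle program step by step:
Start: pos=(4,9), heading=270, pen down
FD 10: (4,9) -> (4,-1) [heading=270, draw]
LT 270: heading 270 -> 180
FD 19: (4,-1) -> (-15,-1) [heading=180, draw]
Final: pos=(-15,-1), heading=180, 2 segment(s) drawn
Waypoints (3 total):
(4, 9)
(4, -1)
(-15, -1)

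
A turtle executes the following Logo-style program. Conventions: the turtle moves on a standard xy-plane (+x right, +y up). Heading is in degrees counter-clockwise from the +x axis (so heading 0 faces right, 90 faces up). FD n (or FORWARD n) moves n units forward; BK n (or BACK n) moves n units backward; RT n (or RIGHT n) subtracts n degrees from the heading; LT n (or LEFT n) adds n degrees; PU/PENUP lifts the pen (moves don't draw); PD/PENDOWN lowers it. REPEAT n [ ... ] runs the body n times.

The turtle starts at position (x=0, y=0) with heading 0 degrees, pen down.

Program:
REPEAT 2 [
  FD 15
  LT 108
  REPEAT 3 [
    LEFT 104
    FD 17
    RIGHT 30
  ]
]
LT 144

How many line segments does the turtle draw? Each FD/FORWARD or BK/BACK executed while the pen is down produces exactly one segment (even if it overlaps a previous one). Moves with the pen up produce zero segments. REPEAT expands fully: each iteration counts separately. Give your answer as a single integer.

Executing turtle program step by step:
Start: pos=(0,0), heading=0, pen down
REPEAT 2 [
  -- iteration 1/2 --
  FD 15: (0,0) -> (15,0) [heading=0, draw]
  LT 108: heading 0 -> 108
  REPEAT 3 [
    -- iteration 1/3 --
    LT 104: heading 108 -> 212
    FD 17: (15,0) -> (0.583,-9.009) [heading=212, draw]
    RT 30: heading 212 -> 182
    -- iteration 2/3 --
    LT 104: heading 182 -> 286
    FD 17: (0.583,-9.009) -> (5.269,-25.35) [heading=286, draw]
    RT 30: heading 286 -> 256
    -- iteration 3/3 --
    LT 104: heading 256 -> 0
    FD 17: (5.269,-25.35) -> (22.269,-25.35) [heading=0, draw]
    RT 30: heading 0 -> 330
  ]
  -- iteration 2/2 --
  FD 15: (22.269,-25.35) -> (35.259,-32.85) [heading=330, draw]
  LT 108: heading 330 -> 78
  REPEAT 3 [
    -- iteration 1/3 --
    LT 104: heading 78 -> 182
    FD 17: (35.259,-32.85) -> (18.27,-33.443) [heading=182, draw]
    RT 30: heading 182 -> 152
    -- iteration 2/3 --
    LT 104: heading 152 -> 256
    FD 17: (18.27,-33.443) -> (14.157,-49.938) [heading=256, draw]
    RT 30: heading 256 -> 226
    -- iteration 3/3 --
    LT 104: heading 226 -> 330
    FD 17: (14.157,-49.938) -> (28.88,-58.438) [heading=330, draw]
    RT 30: heading 330 -> 300
  ]
]
LT 144: heading 300 -> 84
Final: pos=(28.88,-58.438), heading=84, 8 segment(s) drawn
Segments drawn: 8

Answer: 8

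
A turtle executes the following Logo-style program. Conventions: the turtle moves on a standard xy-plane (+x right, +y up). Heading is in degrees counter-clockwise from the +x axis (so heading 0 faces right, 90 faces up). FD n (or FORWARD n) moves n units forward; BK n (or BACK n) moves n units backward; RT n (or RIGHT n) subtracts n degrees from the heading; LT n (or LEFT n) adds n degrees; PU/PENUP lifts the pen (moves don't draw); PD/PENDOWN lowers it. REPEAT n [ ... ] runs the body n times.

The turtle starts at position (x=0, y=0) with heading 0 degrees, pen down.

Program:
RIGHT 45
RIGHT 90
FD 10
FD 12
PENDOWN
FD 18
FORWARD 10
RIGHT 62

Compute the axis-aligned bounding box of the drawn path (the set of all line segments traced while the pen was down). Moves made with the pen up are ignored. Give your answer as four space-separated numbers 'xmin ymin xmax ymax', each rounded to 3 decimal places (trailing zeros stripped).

Answer: -35.355 -35.355 0 0

Derivation:
Executing turtle program step by step:
Start: pos=(0,0), heading=0, pen down
RT 45: heading 0 -> 315
RT 90: heading 315 -> 225
FD 10: (0,0) -> (-7.071,-7.071) [heading=225, draw]
FD 12: (-7.071,-7.071) -> (-15.556,-15.556) [heading=225, draw]
PD: pen down
FD 18: (-15.556,-15.556) -> (-28.284,-28.284) [heading=225, draw]
FD 10: (-28.284,-28.284) -> (-35.355,-35.355) [heading=225, draw]
RT 62: heading 225 -> 163
Final: pos=(-35.355,-35.355), heading=163, 4 segment(s) drawn

Segment endpoints: x in {-35.355, -28.284, -15.556, -7.071, 0}, y in {-35.355, -28.284, -15.556, -7.071, 0}
xmin=-35.355, ymin=-35.355, xmax=0, ymax=0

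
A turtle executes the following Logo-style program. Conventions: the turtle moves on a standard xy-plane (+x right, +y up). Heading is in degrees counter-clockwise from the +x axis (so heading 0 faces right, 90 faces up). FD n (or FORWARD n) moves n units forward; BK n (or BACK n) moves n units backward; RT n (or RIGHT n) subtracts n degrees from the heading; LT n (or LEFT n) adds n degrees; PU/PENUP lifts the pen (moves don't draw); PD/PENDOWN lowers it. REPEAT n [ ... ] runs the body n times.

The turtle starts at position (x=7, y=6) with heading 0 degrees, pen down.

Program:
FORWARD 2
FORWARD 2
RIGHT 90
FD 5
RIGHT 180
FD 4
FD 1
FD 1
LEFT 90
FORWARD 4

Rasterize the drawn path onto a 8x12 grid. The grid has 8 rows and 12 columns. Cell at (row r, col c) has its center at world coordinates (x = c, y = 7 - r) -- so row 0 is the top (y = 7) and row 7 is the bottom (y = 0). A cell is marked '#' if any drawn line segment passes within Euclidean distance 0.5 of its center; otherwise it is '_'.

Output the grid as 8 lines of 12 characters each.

Segment 0: (7,6) -> (9,6)
Segment 1: (9,6) -> (11,6)
Segment 2: (11,6) -> (11,1)
Segment 3: (11,1) -> (11,5)
Segment 4: (11,5) -> (11,6)
Segment 5: (11,6) -> (11,7)
Segment 6: (11,7) -> (7,7)

Answer: _______#####
_______#####
___________#
___________#
___________#
___________#
___________#
____________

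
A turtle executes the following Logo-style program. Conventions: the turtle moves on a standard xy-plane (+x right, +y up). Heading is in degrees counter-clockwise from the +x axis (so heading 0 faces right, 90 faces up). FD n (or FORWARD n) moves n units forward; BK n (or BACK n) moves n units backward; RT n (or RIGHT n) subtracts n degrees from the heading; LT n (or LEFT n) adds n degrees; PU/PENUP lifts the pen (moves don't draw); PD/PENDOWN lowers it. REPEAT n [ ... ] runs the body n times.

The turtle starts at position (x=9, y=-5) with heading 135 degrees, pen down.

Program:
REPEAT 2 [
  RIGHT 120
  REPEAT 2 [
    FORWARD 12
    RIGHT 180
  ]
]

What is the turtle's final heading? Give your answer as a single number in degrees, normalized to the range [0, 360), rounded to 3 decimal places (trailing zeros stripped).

Answer: 255

Derivation:
Executing turtle program step by step:
Start: pos=(9,-5), heading=135, pen down
REPEAT 2 [
  -- iteration 1/2 --
  RT 120: heading 135 -> 15
  REPEAT 2 [
    -- iteration 1/2 --
    FD 12: (9,-5) -> (20.591,-1.894) [heading=15, draw]
    RT 180: heading 15 -> 195
    -- iteration 2/2 --
    FD 12: (20.591,-1.894) -> (9,-5) [heading=195, draw]
    RT 180: heading 195 -> 15
  ]
  -- iteration 2/2 --
  RT 120: heading 15 -> 255
  REPEAT 2 [
    -- iteration 1/2 --
    FD 12: (9,-5) -> (5.894,-16.591) [heading=255, draw]
    RT 180: heading 255 -> 75
    -- iteration 2/2 --
    FD 12: (5.894,-16.591) -> (9,-5) [heading=75, draw]
    RT 180: heading 75 -> 255
  ]
]
Final: pos=(9,-5), heading=255, 4 segment(s) drawn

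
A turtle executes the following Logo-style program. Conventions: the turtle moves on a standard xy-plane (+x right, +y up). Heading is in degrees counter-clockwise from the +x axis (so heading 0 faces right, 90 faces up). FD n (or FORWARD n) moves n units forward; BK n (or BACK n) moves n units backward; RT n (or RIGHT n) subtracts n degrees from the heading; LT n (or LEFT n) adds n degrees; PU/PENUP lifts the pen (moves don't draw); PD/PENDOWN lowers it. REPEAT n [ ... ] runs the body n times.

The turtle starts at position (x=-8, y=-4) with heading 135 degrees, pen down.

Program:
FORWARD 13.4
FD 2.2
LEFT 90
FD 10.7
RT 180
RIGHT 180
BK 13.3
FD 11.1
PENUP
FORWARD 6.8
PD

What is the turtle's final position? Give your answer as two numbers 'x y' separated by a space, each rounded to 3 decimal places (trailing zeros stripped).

Answer: -29.85 -3.788

Derivation:
Executing turtle program step by step:
Start: pos=(-8,-4), heading=135, pen down
FD 13.4: (-8,-4) -> (-17.475,5.475) [heading=135, draw]
FD 2.2: (-17.475,5.475) -> (-19.031,7.031) [heading=135, draw]
LT 90: heading 135 -> 225
FD 10.7: (-19.031,7.031) -> (-26.597,-0.535) [heading=225, draw]
RT 180: heading 225 -> 45
RT 180: heading 45 -> 225
BK 13.3: (-26.597,-0.535) -> (-17.192,8.869) [heading=225, draw]
FD 11.1: (-17.192,8.869) -> (-25.041,1.02) [heading=225, draw]
PU: pen up
FD 6.8: (-25.041,1.02) -> (-29.85,-3.788) [heading=225, move]
PD: pen down
Final: pos=(-29.85,-3.788), heading=225, 5 segment(s) drawn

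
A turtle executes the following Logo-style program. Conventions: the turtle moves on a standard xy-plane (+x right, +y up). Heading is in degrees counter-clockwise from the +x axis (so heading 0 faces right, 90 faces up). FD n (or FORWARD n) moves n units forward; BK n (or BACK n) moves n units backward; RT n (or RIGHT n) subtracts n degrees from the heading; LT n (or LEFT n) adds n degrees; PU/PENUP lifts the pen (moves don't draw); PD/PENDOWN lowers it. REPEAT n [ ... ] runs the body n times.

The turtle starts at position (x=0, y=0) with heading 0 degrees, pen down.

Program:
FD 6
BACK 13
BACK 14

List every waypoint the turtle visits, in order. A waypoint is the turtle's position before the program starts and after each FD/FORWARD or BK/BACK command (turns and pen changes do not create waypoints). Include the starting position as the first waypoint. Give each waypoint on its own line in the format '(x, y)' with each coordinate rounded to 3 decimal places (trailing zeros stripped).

Executing turtle program step by step:
Start: pos=(0,0), heading=0, pen down
FD 6: (0,0) -> (6,0) [heading=0, draw]
BK 13: (6,0) -> (-7,0) [heading=0, draw]
BK 14: (-7,0) -> (-21,0) [heading=0, draw]
Final: pos=(-21,0), heading=0, 3 segment(s) drawn
Waypoints (4 total):
(0, 0)
(6, 0)
(-7, 0)
(-21, 0)

Answer: (0, 0)
(6, 0)
(-7, 0)
(-21, 0)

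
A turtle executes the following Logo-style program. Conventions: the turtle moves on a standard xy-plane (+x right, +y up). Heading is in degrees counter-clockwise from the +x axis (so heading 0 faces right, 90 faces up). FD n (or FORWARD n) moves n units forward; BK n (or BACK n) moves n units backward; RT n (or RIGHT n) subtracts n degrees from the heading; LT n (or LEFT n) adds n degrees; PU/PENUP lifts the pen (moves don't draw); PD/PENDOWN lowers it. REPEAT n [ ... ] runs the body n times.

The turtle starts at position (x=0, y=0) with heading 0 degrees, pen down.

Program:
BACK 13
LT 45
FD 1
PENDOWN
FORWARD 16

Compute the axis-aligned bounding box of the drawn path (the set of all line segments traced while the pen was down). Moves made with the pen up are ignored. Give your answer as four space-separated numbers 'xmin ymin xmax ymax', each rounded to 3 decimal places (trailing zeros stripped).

Executing turtle program step by step:
Start: pos=(0,0), heading=0, pen down
BK 13: (0,0) -> (-13,0) [heading=0, draw]
LT 45: heading 0 -> 45
FD 1: (-13,0) -> (-12.293,0.707) [heading=45, draw]
PD: pen down
FD 16: (-12.293,0.707) -> (-0.979,12.021) [heading=45, draw]
Final: pos=(-0.979,12.021), heading=45, 3 segment(s) drawn

Segment endpoints: x in {-13, -12.293, -0.979, 0}, y in {0, 0.707, 12.021}
xmin=-13, ymin=0, xmax=0, ymax=12.021

Answer: -13 0 0 12.021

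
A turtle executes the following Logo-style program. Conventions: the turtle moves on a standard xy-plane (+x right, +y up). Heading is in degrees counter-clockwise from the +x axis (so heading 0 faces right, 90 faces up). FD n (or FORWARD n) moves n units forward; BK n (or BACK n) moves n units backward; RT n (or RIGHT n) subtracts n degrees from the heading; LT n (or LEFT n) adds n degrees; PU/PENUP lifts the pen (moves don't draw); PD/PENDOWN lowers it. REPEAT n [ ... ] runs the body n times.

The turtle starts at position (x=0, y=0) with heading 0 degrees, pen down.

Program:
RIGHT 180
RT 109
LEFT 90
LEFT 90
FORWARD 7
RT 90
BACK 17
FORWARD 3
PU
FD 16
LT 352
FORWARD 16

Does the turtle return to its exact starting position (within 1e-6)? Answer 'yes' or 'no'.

Executing turtle program step by step:
Start: pos=(0,0), heading=0, pen down
RT 180: heading 0 -> 180
RT 109: heading 180 -> 71
LT 90: heading 71 -> 161
LT 90: heading 161 -> 251
FD 7: (0,0) -> (-2.279,-6.619) [heading=251, draw]
RT 90: heading 251 -> 161
BK 17: (-2.279,-6.619) -> (13.795,-12.153) [heading=161, draw]
FD 3: (13.795,-12.153) -> (10.958,-11.177) [heading=161, draw]
PU: pen up
FD 16: (10.958,-11.177) -> (-4.17,-5.967) [heading=161, move]
LT 352: heading 161 -> 153
FD 16: (-4.17,-5.967) -> (-18.426,1.296) [heading=153, move]
Final: pos=(-18.426,1.296), heading=153, 3 segment(s) drawn

Start position: (0, 0)
Final position: (-18.426, 1.296)
Distance = 18.472; >= 1e-6 -> NOT closed

Answer: no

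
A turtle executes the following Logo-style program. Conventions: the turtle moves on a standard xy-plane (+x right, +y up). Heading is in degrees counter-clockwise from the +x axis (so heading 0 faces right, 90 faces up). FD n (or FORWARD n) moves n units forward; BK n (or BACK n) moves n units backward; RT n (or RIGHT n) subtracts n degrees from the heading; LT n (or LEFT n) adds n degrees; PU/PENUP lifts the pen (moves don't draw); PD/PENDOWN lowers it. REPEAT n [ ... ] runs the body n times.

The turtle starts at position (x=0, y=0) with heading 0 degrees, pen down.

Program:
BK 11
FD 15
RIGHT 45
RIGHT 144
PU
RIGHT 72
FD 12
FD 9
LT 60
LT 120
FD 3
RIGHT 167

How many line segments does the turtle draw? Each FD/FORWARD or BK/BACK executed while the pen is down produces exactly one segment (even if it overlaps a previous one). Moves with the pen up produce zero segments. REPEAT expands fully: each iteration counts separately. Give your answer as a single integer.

Answer: 2

Derivation:
Executing turtle program step by step:
Start: pos=(0,0), heading=0, pen down
BK 11: (0,0) -> (-11,0) [heading=0, draw]
FD 15: (-11,0) -> (4,0) [heading=0, draw]
RT 45: heading 0 -> 315
RT 144: heading 315 -> 171
PU: pen up
RT 72: heading 171 -> 99
FD 12: (4,0) -> (2.123,11.852) [heading=99, move]
FD 9: (2.123,11.852) -> (0.715,20.741) [heading=99, move]
LT 60: heading 99 -> 159
LT 120: heading 159 -> 279
FD 3: (0.715,20.741) -> (1.184,17.778) [heading=279, move]
RT 167: heading 279 -> 112
Final: pos=(1.184,17.778), heading=112, 2 segment(s) drawn
Segments drawn: 2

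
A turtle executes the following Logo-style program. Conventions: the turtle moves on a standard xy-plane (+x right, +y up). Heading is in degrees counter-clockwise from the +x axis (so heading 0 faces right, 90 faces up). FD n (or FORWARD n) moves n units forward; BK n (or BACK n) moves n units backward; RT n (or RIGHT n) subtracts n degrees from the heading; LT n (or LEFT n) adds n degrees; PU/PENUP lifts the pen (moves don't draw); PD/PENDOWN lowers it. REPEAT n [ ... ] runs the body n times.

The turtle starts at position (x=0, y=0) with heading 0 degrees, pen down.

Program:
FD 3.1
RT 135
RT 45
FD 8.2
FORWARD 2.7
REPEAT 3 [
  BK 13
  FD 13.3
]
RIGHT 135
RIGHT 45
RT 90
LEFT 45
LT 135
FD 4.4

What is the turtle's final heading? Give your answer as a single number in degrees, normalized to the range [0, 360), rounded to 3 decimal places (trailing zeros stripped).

Answer: 90

Derivation:
Executing turtle program step by step:
Start: pos=(0,0), heading=0, pen down
FD 3.1: (0,0) -> (3.1,0) [heading=0, draw]
RT 135: heading 0 -> 225
RT 45: heading 225 -> 180
FD 8.2: (3.1,0) -> (-5.1,0) [heading=180, draw]
FD 2.7: (-5.1,0) -> (-7.8,0) [heading=180, draw]
REPEAT 3 [
  -- iteration 1/3 --
  BK 13: (-7.8,0) -> (5.2,0) [heading=180, draw]
  FD 13.3: (5.2,0) -> (-8.1,0) [heading=180, draw]
  -- iteration 2/3 --
  BK 13: (-8.1,0) -> (4.9,0) [heading=180, draw]
  FD 13.3: (4.9,0) -> (-8.4,0) [heading=180, draw]
  -- iteration 3/3 --
  BK 13: (-8.4,0) -> (4.6,0) [heading=180, draw]
  FD 13.3: (4.6,0) -> (-8.7,0) [heading=180, draw]
]
RT 135: heading 180 -> 45
RT 45: heading 45 -> 0
RT 90: heading 0 -> 270
LT 45: heading 270 -> 315
LT 135: heading 315 -> 90
FD 4.4: (-8.7,0) -> (-8.7,4.4) [heading=90, draw]
Final: pos=(-8.7,4.4), heading=90, 10 segment(s) drawn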